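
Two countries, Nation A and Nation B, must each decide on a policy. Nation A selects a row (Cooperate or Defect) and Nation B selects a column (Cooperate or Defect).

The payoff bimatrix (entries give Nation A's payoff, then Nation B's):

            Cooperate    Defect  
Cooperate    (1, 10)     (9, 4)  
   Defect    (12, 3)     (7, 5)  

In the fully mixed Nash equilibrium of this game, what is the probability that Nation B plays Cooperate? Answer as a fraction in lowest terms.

Let c be the probability that Nation B plays Cooperate. In a completely mixed equilibrium, Nation A must be indifferent between Cooperate and Defect.
Nation A's expected payoff from Cooperate is c + 9(1−c); from Defect it is 12c + 7(1−c).
Setting these equal: −8c + 9 = 5c + 7, so c = 2/13.

2/13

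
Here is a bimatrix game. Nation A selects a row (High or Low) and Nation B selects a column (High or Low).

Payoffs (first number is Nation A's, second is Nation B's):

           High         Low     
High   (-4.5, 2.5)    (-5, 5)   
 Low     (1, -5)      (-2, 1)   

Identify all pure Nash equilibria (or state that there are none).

(High, High): Nation A prefers Low (1 > -4.5); Nation B prefers Low (5 > 2.5) — not an equilibrium.
(High, Low): Nation A prefers Low (-2 > -5) — not an equilibrium.
(Low, High): Nation B prefers Low (1 > -5) — not an equilibrium.
(Low, Low): Nation A gets -2 ≥ -5 from High, and Nation B gets 1 ≥ -5 from High — Nash equilibrium.

(Low, Low)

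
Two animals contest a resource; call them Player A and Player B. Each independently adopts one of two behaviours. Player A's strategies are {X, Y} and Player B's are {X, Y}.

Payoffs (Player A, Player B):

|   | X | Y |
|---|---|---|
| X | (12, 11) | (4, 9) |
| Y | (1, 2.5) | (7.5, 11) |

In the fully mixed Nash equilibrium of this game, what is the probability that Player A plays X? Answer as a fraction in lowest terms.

17/21

Let p be the probability that Player A plays X. In a completely mixed equilibrium, Player B must be indifferent between X and Y.
Player B's expected payoff from X is 11p + 2.5(1−p); from Y it is 9p + 11(1−p).
Setting these equal: 8.5p + 2.5 = −2p + 11, so p = 17/21.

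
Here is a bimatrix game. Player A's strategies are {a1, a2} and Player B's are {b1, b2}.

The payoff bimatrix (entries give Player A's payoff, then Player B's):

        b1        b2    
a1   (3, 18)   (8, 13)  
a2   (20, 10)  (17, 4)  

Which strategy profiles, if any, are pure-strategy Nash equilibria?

(a1, b1): Player A prefers a2 (20 > 3) — not an equilibrium.
(a1, b2): Player A prefers a2 (17 > 8); Player B prefers b1 (18 > 13) — not an equilibrium.
(a2, b1): Player A gets 20 ≥ 3 from a1, and Player B gets 10 ≥ 4 from b2 — Nash equilibrium.
(a2, b2): Player B prefers b1 (10 > 4) — not an equilibrium.

(a2, b1)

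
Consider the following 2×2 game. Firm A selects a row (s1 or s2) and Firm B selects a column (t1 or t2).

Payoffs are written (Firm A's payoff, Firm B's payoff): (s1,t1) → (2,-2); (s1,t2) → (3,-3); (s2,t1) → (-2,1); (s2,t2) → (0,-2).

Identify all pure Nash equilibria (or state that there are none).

(s1, t1): Firm A gets 2 ≥ -2 from s2, and Firm B gets -2 ≥ -3 from t2 — Nash equilibrium.
(s1, t2): Firm B prefers t1 (-2 > -3) — not an equilibrium.
(s2, t1): Firm A prefers s1 (2 > -2) — not an equilibrium.
(s2, t2): Firm A prefers s1 (3 > 0); Firm B prefers t1 (1 > -2) — not an equilibrium.

(s1, t1)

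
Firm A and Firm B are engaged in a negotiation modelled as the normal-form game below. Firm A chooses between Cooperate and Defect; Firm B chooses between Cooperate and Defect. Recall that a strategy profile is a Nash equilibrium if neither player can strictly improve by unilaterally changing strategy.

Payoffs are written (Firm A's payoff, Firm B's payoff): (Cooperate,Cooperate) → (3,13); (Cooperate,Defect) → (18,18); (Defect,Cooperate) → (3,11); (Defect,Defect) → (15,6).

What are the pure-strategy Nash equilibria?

(Cooperate, Defect) and (Defect, Cooperate)

(Cooperate, Cooperate): Firm B prefers Defect (18 > 13) — not an equilibrium.
(Cooperate, Defect): Firm A gets 18 ≥ 15 from Defect, and Firm B gets 18 ≥ 13 from Cooperate — Nash equilibrium.
(Defect, Cooperate): Firm A gets 3 ≥ 3 from Cooperate, and Firm B gets 11 ≥ 6 from Defect — Nash equilibrium.
(Defect, Defect): Firm A prefers Cooperate (18 > 15); Firm B prefers Cooperate (11 > 6) — not an equilibrium.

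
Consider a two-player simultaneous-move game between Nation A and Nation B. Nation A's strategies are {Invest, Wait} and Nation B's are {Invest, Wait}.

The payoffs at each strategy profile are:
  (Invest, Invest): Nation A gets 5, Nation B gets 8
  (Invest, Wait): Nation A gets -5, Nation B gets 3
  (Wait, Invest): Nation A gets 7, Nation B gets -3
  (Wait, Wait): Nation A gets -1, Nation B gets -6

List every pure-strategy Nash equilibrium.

(Wait, Invest)

(Invest, Invest): Nation A prefers Wait (7 > 5) — not an equilibrium.
(Invest, Wait): Nation A prefers Wait (-1 > -5); Nation B prefers Invest (8 > 3) — not an equilibrium.
(Wait, Invest): Nation A gets 7 ≥ 5 from Invest, and Nation B gets -3 ≥ -6 from Wait — Nash equilibrium.
(Wait, Wait): Nation B prefers Invest (-3 > -6) — not an equilibrium.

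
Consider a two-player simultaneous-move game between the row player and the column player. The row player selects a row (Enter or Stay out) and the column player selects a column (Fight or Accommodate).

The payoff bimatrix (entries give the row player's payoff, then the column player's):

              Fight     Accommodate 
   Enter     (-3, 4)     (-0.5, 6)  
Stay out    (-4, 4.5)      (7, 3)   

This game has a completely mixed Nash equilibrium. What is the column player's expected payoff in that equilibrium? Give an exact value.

First find x, the probability the row player plays Enter, from the column player's indifference between Fight and Accommodate: 4x + 4.5(1−x) = 6x + 3(1−x), giving x = 3/7.
Since the column player is indifferent in equilibrium, the column player's expected payoff equals the payoff from either column against (3/7, 4/7). Using Fight: 4(3/7) + 4.5(4/7) = 30/7.

30/7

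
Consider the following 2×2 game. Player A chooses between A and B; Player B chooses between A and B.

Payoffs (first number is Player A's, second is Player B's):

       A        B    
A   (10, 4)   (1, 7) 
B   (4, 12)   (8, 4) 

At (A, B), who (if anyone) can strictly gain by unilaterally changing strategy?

Player A

Player A at (A, B) earns 1; deviating to B yields 8 — a strict improvement.
Player B earns 7; deviating to A yields 4 — not better.
Only Player A has a strictly profitable deviation.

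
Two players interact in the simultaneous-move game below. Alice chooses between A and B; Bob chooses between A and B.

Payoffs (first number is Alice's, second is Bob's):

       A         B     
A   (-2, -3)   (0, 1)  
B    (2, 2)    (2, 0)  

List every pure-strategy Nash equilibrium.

(A, A): Alice prefers B (2 > -2); Bob prefers B (1 > -3) — not an equilibrium.
(A, B): Alice prefers B (2 > 0) — not an equilibrium.
(B, A): Alice gets 2 ≥ -2 from A, and Bob gets 2 ≥ 0 from B — Nash equilibrium.
(B, B): Bob prefers A (2 > 0) — not an equilibrium.

(B, A)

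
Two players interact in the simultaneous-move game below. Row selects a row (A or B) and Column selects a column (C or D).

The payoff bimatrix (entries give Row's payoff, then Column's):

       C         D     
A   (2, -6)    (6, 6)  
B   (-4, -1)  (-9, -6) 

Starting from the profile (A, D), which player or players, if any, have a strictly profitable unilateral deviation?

Neither

Row at (A, D) earns 6; deviating to B yields -9 — not better.
Column earns 6; deviating to C yields -6 — not better.
Neither player can strictly improve; the profile is a Nash equilibrium.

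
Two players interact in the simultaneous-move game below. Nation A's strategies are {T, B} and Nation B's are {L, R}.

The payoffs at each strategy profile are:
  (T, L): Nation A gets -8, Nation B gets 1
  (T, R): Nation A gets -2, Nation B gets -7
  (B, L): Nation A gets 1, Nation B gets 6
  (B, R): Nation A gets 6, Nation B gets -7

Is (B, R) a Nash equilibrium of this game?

At (B, R), Nation A earns 6; switching to T would give -2, so Nation A has no profitable deviation.
Nation B earns -7; switching to L would give 6, so Nation B would deviate.
Since at least one player can profitably deviate, this is not a Nash equilibrium.

No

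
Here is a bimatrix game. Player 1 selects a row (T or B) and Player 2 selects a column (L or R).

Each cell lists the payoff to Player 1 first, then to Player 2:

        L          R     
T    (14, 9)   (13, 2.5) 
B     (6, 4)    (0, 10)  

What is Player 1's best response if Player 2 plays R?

T

Against R, Player 1 earns 13 from T and 0 from B.
So T is the best response.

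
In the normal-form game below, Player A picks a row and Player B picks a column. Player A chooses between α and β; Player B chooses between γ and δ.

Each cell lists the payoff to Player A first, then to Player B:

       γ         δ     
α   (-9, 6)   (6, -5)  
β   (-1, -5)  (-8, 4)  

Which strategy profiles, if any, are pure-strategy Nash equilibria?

none

(α, γ): Player A prefers β (-1 > -9) — not an equilibrium.
(α, δ): Player B prefers γ (6 > -5) — not an equilibrium.
(β, γ): Player B prefers δ (4 > -5) — not an equilibrium.
(β, δ): Player A prefers α (6 > -8) — not an equilibrium.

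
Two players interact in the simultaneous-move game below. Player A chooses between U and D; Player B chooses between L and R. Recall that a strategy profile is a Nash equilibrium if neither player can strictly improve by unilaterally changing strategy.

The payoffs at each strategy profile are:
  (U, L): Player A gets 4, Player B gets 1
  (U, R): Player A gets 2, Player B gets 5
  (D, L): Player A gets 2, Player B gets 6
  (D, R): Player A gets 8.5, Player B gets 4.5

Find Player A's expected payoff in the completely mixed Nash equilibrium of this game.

First find q, the probability Player B plays L, from Player A's indifference between U and D: 4q + 2(1−q) = 2q + 8.5(1−q), giving q = 13/17.
Since Player A is indifferent in equilibrium, Player A's expected payoff equals the payoff from either row against (13/17, 4/17). Using U: 4(13/17) + 2(4/17) = 60/17.

60/17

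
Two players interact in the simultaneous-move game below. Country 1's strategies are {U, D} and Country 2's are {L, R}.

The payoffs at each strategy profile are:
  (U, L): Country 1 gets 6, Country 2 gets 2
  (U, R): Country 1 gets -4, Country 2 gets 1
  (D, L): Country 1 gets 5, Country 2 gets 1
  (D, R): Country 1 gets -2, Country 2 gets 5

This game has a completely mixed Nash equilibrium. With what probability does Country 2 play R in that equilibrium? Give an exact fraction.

Let y be the probability that Country 2 plays L. In a completely mixed equilibrium, Country 1 must be indifferent between U and D.
Country 1's expected payoff from U is 6y − 4(1−y); from D it is 5y − 2(1−y).
Setting these equal: 10y − 4 = 7y − 2, so y = 2/3.
Therefore Country 2 plays R with probability 1 − 2/3 = 1/3.

1/3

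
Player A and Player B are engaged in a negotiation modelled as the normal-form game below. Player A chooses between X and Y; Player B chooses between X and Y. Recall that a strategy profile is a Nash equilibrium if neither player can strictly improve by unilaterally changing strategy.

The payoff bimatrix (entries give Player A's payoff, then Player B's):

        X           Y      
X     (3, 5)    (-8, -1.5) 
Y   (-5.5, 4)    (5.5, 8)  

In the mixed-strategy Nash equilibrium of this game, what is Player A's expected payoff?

-5/4

First find y, the probability Player B plays X, from Player A's indifference between X and Y: 3y − 8(1−y) = −5.5y + 5.5(1−y), giving y = 27/44.
Since Player A is indifferent in equilibrium, Player A's expected payoff equals the payoff from either row against (27/44, 17/44). Using X: 3(27/44) − 8(17/44) = -5/4.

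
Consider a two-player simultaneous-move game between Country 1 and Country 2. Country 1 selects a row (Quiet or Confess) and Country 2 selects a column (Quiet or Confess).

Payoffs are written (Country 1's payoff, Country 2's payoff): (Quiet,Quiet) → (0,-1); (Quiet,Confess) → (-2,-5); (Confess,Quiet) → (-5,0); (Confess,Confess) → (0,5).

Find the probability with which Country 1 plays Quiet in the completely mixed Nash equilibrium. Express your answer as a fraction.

Let r be the probability that Country 1 plays Quiet. In a completely mixed equilibrium, Country 2 must be indifferent between Quiet and Confess.
Country 2's expected payoff from Quiet is −r; from Confess it is −5r + 5(1−r).
Setting these equal: −r = −10r + 5, so r = 5/9.

5/9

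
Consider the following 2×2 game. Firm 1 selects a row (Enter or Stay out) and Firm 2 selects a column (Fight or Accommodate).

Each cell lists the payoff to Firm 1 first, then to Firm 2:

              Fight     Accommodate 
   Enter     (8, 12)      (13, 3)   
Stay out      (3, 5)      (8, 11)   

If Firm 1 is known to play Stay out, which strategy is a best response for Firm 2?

Accommodate

Against Stay out, Firm 2 earns 5 from Fight and 11 from Accommodate.
So Accommodate is the best response.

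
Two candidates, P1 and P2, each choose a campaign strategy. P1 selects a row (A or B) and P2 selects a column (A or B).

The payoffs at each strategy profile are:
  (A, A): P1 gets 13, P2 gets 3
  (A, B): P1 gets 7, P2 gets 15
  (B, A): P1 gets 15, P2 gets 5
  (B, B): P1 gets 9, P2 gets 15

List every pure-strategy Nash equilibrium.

(B, B)

(A, A): P1 prefers B (15 > 13); P2 prefers B (15 > 3) — not an equilibrium.
(A, B): P1 prefers B (9 > 7) — not an equilibrium.
(B, A): P2 prefers B (15 > 5) — not an equilibrium.
(B, B): P1 gets 9 ≥ 7 from A, and P2 gets 15 ≥ 5 from A — Nash equilibrium.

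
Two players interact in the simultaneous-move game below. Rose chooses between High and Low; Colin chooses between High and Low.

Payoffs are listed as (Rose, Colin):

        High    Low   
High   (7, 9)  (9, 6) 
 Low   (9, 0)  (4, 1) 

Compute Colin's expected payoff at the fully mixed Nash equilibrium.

9/4

First find x, the probability Rose plays High, from Colin's indifference between High and Low: 9x = 6x + (1−x), giving x = 1/4.
Since Colin is indifferent in equilibrium, Colin's expected payoff equals the payoff from either column against (1/4, 3/4). Using High: 9(1/4) = 9/4.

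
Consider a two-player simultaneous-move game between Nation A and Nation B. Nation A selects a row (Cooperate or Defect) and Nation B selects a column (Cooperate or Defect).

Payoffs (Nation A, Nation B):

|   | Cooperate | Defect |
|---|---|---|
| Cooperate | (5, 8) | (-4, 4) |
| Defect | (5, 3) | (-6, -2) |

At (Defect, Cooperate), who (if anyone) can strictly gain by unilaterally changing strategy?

Neither

Nation A at (Defect, Cooperate) earns 5; deviating to Cooperate yields 5 — not better.
Nation B earns 3; deviating to Defect yields -2 — not better.
Neither player can strictly improve; the profile is a Nash equilibrium.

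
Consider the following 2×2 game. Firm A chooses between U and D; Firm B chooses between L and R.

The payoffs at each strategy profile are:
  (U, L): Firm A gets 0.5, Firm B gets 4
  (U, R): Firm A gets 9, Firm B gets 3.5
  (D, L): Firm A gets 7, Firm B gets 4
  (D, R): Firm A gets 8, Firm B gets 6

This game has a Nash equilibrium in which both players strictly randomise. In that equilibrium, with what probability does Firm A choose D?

Let r be the probability that Firm A plays U. In a completely mixed equilibrium, Firm B must be indifferent between L and R.
Firm B's expected payoff from L is 4r + 4(1−r); from R it is 3.5r + 6(1−r).
Setting these equal: 4 = −2.5r + 6, so r = 4/5.
Therefore Firm A plays D with probability 1 − 4/5 = 1/5.

1/5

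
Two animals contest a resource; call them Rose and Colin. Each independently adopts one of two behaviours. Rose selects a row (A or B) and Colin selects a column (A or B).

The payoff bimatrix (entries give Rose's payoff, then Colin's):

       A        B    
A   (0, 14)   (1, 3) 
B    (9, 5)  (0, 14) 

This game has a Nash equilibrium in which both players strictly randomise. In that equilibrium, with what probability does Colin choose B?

9/10

Let c be the probability that Colin plays A. In a completely mixed equilibrium, Rose must be indifferent between A and B.
Rose's expected payoff from A is (1−c); from B it is 9c.
Setting these equal: −c + 1 = 9c, so c = 1/10.
Therefore Colin plays B with probability 1 − 1/10 = 9/10.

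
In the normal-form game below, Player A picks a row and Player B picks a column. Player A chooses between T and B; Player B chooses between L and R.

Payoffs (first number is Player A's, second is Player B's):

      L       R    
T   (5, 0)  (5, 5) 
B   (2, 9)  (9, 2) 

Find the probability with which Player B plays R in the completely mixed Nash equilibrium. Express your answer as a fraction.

3/7

Let y be the probability that Player B plays L. In a completely mixed equilibrium, Player A must be indifferent between T and B.
Player A's expected payoff from T is 5y + 5(1−y); from B it is 2y + 9(1−y).
Setting these equal: 5 = −7y + 9, so y = 4/7.
Therefore Player B plays R with probability 1 − 4/7 = 3/7.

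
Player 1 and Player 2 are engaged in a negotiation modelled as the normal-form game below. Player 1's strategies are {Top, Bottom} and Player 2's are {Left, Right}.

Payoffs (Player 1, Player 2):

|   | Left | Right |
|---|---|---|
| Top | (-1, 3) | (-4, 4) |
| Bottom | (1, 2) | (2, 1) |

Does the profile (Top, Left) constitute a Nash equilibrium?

No

At (Top, Left), Player 1 earns -1; switching to Bottom would give 1, so Player 1 would deviate.
Player 2 earns 3; switching to Right would give 4, so Player 2 would deviate.
Since at least one player can profitably deviate, this is not a Nash equilibrium.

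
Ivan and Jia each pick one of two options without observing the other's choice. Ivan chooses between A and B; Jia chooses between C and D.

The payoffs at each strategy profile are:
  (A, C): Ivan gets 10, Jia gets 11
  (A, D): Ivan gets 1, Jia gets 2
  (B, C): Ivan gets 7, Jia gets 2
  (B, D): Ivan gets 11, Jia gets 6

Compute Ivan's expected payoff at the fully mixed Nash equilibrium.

First find q, the probability Jia plays C, from Ivan's indifference between A and B: 10q + (1−q) = 7q + 11(1−q), giving q = 10/13.
Since Ivan is indifferent in equilibrium, Ivan's expected payoff equals the payoff from either row against (10/13, 3/13). Using A: 10(10/13) + (3/13) = 103/13.

103/13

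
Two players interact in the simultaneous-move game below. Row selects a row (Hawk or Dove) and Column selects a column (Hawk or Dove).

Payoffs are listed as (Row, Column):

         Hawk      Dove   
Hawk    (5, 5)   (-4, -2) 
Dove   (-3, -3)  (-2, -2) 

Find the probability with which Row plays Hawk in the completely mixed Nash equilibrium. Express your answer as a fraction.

Let p be the probability that Row plays Hawk. In a completely mixed equilibrium, Column must be indifferent between Hawk and Dove.
Column's expected payoff from Hawk is 5p − 3(1−p); from Dove it is −2p − 2(1−p).
Setting these equal: 8p − 3 = -2, so p = 1/8.

1/8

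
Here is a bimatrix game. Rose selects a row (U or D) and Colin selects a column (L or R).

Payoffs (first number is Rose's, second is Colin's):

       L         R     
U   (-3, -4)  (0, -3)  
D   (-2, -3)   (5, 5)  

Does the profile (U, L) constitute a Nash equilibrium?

No

At (U, L), Rose earns -3; switching to D would give -2, so Rose would deviate.
Colin earns -4; switching to R would give -3, so Colin would deviate.
Since at least one player can profitably deviate, this is not a Nash equilibrium.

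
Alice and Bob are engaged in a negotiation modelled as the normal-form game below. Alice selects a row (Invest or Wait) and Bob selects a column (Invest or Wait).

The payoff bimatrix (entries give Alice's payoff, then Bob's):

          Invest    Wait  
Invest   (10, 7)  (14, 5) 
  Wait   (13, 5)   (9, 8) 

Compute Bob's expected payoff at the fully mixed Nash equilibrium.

31/5

First find p, the probability Alice plays Invest, from Bob's indifference between Invest and Wait: 7p + 5(1−p) = 5p + 8(1−p), giving p = 3/5.
Since Bob is indifferent in equilibrium, Bob's expected payoff equals the payoff from either column against (3/5, 2/5). Using Invest: 7(3/5) + 5(2/5) = 31/5.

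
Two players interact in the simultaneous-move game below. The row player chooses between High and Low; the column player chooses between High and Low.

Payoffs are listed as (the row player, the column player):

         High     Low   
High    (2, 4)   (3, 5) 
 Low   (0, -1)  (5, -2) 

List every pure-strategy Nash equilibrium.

(High, High): the column player prefers Low (5 > 4) — not an equilibrium.
(High, Low): the row player prefers Low (5 > 3) — not an equilibrium.
(Low, High): the row player prefers High (2 > 0) — not an equilibrium.
(Low, Low): the column player prefers High (-1 > -2) — not an equilibrium.

none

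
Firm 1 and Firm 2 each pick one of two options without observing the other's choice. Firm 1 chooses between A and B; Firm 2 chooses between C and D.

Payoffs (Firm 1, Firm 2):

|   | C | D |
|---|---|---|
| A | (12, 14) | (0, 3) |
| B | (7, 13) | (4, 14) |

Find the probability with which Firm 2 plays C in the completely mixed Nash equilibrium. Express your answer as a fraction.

Let y be the probability that Firm 2 plays C. In a completely mixed equilibrium, Firm 1 must be indifferent between A and B.
Firm 1's expected payoff from A is 12y; from B it is 7y + 4(1−y).
Setting these equal: 12y = 3y + 4, so y = 4/9.

4/9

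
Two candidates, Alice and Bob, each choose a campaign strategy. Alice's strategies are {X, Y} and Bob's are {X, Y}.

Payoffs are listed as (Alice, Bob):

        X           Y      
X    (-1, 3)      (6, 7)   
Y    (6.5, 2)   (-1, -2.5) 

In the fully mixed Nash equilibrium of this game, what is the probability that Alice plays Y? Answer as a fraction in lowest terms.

8/17

Let p be the probability that Alice plays X. In a completely mixed equilibrium, Bob must be indifferent between X and Y.
Bob's expected payoff from X is 3p + 2(1−p); from Y it is 7p − 2.5(1−p).
Setting these equal: p + 2 = 9.5p − 2.5, so p = 9/17.
Therefore Alice plays Y with probability 1 − 9/17 = 8/17.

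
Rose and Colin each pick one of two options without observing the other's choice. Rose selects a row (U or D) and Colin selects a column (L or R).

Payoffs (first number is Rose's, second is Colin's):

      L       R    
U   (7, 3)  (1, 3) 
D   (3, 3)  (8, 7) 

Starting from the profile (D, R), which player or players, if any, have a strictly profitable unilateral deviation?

Neither

Rose at (D, R) earns 8; deviating to U yields 1 — not better.
Colin earns 7; deviating to L yields 3 — not better.
Neither player can strictly improve; the profile is a Nash equilibrium.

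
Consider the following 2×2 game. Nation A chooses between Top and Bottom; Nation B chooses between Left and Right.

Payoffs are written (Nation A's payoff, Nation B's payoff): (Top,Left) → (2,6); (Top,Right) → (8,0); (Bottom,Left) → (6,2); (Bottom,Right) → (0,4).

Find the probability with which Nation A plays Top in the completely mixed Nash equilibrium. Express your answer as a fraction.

1/4

Let r be the probability that Nation A plays Top. In a completely mixed equilibrium, Nation B must be indifferent between Left and Right.
Nation B's expected payoff from Left is 6r + 2(1−r); from Right it is 4(1−r).
Setting these equal: 4r + 2 = −4r + 4, so r = 1/4.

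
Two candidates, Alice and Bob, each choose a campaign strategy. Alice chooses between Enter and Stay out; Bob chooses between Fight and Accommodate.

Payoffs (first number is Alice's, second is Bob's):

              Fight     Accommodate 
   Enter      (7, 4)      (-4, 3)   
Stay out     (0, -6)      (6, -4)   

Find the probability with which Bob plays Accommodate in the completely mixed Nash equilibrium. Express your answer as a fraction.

Let y be the probability that Bob plays Fight. In a completely mixed equilibrium, Alice must be indifferent between Enter and Stay out.
Alice's expected payoff from Enter is 7y − 4(1−y); from Stay out it is 6(1−y).
Setting these equal: 11y − 4 = −6y + 6, so y = 10/17.
Therefore Bob plays Accommodate with probability 1 − 10/17 = 7/17.

7/17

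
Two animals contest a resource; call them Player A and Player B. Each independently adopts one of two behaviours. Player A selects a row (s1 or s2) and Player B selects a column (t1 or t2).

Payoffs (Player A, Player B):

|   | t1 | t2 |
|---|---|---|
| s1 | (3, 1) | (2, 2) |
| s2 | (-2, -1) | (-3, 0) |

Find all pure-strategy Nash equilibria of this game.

(s1, t1): Player B prefers t2 (2 > 1) — not an equilibrium.
(s1, t2): Player A gets 2 ≥ -3 from s2, and Player B gets 2 ≥ 1 from t1 — Nash equilibrium.
(s2, t1): Player A prefers s1 (3 > -2); Player B prefers t2 (0 > -1) — not an equilibrium.
(s2, t2): Player A prefers s1 (2 > -3) — not an equilibrium.

(s1, t2)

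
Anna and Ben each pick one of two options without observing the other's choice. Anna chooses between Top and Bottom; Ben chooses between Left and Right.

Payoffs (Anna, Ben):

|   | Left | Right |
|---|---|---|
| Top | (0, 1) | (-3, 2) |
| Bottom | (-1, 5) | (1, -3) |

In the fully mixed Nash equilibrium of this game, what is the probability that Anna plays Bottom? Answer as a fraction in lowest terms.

1/9

Let p be the probability that Anna plays Top. In a completely mixed equilibrium, Ben must be indifferent between Left and Right.
Ben's expected payoff from Left is p + 5(1−p); from Right it is 2p − 3(1−p).
Setting these equal: −4p + 5 = 5p − 3, so p = 8/9.
Therefore Anna plays Bottom with probability 1 − 8/9 = 1/9.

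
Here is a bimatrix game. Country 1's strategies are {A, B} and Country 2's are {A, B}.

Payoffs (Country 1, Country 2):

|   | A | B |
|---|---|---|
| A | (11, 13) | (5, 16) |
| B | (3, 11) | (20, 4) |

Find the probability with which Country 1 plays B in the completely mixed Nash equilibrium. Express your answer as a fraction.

Let r be the probability that Country 1 plays A. In a completely mixed equilibrium, Country 2 must be indifferent between A and B.
Country 2's expected payoff from A is 13r + 11(1−r); from B it is 16r + 4(1−r).
Setting these equal: 2r + 11 = 12r + 4, so r = 7/10.
Therefore Country 1 plays B with probability 1 − 7/10 = 3/10.

3/10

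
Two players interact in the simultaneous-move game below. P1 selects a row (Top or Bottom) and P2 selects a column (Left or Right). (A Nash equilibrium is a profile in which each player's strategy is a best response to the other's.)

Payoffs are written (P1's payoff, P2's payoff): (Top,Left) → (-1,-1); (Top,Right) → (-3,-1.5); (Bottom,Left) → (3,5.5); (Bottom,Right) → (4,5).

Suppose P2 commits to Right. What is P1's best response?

Against Right, P1 earns -3 from Top and 4 from Bottom.
So Bottom is the best response.

Bottom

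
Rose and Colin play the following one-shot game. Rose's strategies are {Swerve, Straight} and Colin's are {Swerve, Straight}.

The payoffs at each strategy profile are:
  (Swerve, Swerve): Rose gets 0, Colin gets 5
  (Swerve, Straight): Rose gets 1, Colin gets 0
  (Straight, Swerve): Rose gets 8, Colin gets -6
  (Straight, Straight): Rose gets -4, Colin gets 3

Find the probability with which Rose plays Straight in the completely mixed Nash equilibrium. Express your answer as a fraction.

5/14

Let x be the probability that Rose plays Swerve. In a completely mixed equilibrium, Colin must be indifferent between Swerve and Straight.
Colin's expected payoff from Swerve is 5x − 6(1−x); from Straight it is 3(1−x).
Setting these equal: 11x − 6 = −3x + 3, so x = 9/14.
Therefore Rose plays Straight with probability 1 − 9/14 = 5/14.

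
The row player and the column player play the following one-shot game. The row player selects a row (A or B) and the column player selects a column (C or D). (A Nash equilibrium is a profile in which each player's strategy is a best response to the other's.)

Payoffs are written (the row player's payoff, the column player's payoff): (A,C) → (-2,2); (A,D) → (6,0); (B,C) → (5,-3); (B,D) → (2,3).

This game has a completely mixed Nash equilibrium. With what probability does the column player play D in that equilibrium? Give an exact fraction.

7/11

Let q be the probability that the column player plays C. In a completely mixed equilibrium, the row player must be indifferent between A and B.
The row player's expected payoff from A is −2q + 6(1−q); from B it is 5q + 2(1−q).
Setting these equal: −8q + 6 = 3q + 2, so q = 4/11.
Therefore the column player plays D with probability 1 − 4/11 = 7/11.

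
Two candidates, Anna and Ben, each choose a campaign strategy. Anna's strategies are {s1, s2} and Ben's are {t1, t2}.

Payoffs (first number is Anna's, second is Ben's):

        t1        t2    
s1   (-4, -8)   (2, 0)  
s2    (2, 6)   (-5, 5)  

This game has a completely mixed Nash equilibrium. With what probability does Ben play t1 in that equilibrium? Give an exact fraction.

7/13

Let q be the probability that Ben plays t1. In a completely mixed equilibrium, Anna must be indifferent between s1 and s2.
Anna's expected payoff from s1 is −4q + 2(1−q); from s2 it is 2q − 5(1−q).
Setting these equal: −6q + 2 = 7q − 5, so q = 7/13.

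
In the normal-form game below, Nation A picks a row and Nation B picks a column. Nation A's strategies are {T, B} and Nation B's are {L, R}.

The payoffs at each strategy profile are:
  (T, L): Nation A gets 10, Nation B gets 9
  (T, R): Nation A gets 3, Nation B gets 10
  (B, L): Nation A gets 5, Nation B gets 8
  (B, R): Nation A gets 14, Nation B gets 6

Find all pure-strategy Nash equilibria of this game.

(T, L): Nation B prefers R (10 > 9) — not an equilibrium.
(T, R): Nation A prefers B (14 > 3) — not an equilibrium.
(B, L): Nation A prefers T (10 > 5) — not an equilibrium.
(B, R): Nation B prefers L (8 > 6) — not an equilibrium.

none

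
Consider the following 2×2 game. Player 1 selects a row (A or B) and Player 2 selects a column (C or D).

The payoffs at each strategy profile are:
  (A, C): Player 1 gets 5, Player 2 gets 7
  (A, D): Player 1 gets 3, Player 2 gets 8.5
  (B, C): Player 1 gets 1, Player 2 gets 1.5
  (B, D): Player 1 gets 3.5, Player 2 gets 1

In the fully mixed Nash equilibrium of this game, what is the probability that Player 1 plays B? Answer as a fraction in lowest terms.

Let r be the probability that Player 1 plays A. In a completely mixed equilibrium, Player 2 must be indifferent between C and D.
Player 2's expected payoff from C is 7r + 1.5(1−r); from D it is 8.5r + (1−r).
Setting these equal: 5.5r + 1.5 = 7.5r + 1, so r = 1/4.
Therefore Player 1 plays B with probability 1 − 1/4 = 3/4.

3/4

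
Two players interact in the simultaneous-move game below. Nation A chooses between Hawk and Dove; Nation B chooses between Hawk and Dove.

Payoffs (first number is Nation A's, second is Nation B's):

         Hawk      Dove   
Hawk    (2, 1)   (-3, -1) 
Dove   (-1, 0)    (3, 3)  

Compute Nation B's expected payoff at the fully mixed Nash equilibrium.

3/5

First find x, the probability Nation A plays Hawk, from Nation B's indifference between Hawk and Dove: x = −x + 3(1−x), giving x = 3/5.
Since Nation B is indifferent in equilibrium, Nation B's expected payoff equals the payoff from either column against (3/5, 2/5). Using Hawk: (3/5) = 3/5.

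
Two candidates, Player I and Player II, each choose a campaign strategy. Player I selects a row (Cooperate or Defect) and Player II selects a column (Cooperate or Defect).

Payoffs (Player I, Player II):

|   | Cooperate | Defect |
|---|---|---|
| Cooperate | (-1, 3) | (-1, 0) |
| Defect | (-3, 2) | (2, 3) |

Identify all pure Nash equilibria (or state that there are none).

(Cooperate, Cooperate): Player I gets -1 ≥ -3 from Defect, and Player II gets 3 ≥ 0 from Defect — Nash equilibrium.
(Cooperate, Defect): Player I prefers Defect (2 > -1); Player II prefers Cooperate (3 > 0) — not an equilibrium.
(Defect, Cooperate): Player I prefers Cooperate (-1 > -3); Player II prefers Defect (3 > 2) — not an equilibrium.
(Defect, Defect): Player I gets 2 ≥ -1 from Cooperate, and Player II gets 3 ≥ 2 from Cooperate — Nash equilibrium.

(Cooperate, Cooperate) and (Defect, Defect)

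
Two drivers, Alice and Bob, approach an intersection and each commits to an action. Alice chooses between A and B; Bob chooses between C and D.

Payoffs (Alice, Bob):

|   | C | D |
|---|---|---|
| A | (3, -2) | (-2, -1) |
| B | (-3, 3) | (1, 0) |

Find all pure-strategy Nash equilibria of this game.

none

(A, C): Bob prefers D (-1 > -2) — not an equilibrium.
(A, D): Alice prefers B (1 > -2) — not an equilibrium.
(B, C): Alice prefers A (3 > -3) — not an equilibrium.
(B, D): Bob prefers C (3 > 0) — not an equilibrium.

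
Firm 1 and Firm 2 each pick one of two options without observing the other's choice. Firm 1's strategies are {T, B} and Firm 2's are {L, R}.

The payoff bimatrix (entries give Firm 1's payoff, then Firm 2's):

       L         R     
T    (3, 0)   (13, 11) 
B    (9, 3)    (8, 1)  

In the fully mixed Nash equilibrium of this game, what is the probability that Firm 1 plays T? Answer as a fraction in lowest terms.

2/13

Let x be the probability that Firm 1 plays T. In a completely mixed equilibrium, Firm 2 must be indifferent between L and R.
Firm 2's expected payoff from L is 3(1−x); from R it is 11x + (1−x).
Setting these equal: −3x + 3 = 10x + 1, so x = 2/13.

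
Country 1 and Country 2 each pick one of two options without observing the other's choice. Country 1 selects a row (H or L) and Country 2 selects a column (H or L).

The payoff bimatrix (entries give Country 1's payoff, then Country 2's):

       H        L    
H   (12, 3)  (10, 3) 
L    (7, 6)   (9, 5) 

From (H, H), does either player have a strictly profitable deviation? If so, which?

Country 1 at (H, H) earns 12; deviating to L yields 7 — not better.
Country 2 earns 3; deviating to L yields 3 — not better.
Neither player can strictly improve; the profile is a Nash equilibrium.

Neither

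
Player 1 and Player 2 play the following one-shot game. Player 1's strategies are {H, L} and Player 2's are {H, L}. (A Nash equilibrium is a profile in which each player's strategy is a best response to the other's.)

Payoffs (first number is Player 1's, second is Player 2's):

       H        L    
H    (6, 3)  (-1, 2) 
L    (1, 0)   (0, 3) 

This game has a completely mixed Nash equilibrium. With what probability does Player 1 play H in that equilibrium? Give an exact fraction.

3/4

Let p be the probability that Player 1 plays H. In a completely mixed equilibrium, Player 2 must be indifferent between H and L.
Player 2's expected payoff from H is 3p; from L it is 2p + 3(1−p).
Setting these equal: 3p = −p + 3, so p = 3/4.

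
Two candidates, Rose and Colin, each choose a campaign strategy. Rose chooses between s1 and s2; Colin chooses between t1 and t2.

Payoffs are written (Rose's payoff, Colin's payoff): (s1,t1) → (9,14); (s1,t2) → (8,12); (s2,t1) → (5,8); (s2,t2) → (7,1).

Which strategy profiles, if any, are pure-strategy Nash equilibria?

(s1, t1): Rose gets 9 ≥ 5 from s2, and Colin gets 14 ≥ 12 from t2 — Nash equilibrium.
(s1, t2): Colin prefers t1 (14 > 12) — not an equilibrium.
(s2, t1): Rose prefers s1 (9 > 5) — not an equilibrium.
(s2, t2): Rose prefers s1 (8 > 7); Colin prefers t1 (8 > 1) — not an equilibrium.

(s1, t1)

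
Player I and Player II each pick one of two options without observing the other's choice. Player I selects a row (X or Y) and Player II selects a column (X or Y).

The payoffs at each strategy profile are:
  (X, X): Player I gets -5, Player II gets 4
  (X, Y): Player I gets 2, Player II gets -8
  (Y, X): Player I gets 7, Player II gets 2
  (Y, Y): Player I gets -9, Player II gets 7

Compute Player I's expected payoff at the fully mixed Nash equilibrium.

-31/23

First find q, the probability Player II plays X, from Player I's indifference between X and Y: −5q + 2(1−q) = 7q − 9(1−q), giving q = 11/23.
Since Player I is indifferent in equilibrium, Player I's expected payoff equals the payoff from either row against (11/23, 12/23). Using X: −5(11/23) + 2(12/23) = -31/23.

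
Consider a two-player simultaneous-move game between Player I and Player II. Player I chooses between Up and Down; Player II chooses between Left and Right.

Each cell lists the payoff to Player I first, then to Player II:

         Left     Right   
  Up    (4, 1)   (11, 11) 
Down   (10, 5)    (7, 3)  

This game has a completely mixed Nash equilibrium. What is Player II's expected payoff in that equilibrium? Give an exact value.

13/3

First find x, the probability Player I plays Up, from Player II's indifference between Left and Right: x + 5(1−x) = 11x + 3(1−x), giving x = 1/6.
Since Player II is indifferent in equilibrium, Player II's expected payoff equals the payoff from either column against (1/6, 5/6). Using Left: (1/6) + 5(5/6) = 13/3.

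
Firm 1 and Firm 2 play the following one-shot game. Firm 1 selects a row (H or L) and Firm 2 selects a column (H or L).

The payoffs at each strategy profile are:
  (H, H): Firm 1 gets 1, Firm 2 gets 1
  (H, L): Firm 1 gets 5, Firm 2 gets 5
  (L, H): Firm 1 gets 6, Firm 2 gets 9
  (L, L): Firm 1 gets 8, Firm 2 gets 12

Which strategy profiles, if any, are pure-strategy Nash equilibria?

(L, L)

(H, H): Firm 1 prefers L (6 > 1); Firm 2 prefers L (5 > 1) — not an equilibrium.
(H, L): Firm 1 prefers L (8 > 5) — not an equilibrium.
(L, H): Firm 2 prefers L (12 > 9) — not an equilibrium.
(L, L): Firm 1 gets 8 ≥ 5 from H, and Firm 2 gets 12 ≥ 9 from H — Nash equilibrium.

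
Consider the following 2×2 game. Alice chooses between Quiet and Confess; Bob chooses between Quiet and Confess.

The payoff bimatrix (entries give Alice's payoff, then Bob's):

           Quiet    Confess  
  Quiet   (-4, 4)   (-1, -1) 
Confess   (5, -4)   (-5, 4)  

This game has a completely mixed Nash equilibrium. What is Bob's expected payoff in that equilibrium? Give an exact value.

12/13

First find p, the probability Alice plays Quiet, from Bob's indifference between Quiet and Confess: 4p − 4(1−p) = −p + 4(1−p), giving p = 8/13.
Since Bob is indifferent in equilibrium, Bob's expected payoff equals the payoff from either column against (8/13, 5/13). Using Quiet: 4(8/13) − 4(5/13) = 12/13.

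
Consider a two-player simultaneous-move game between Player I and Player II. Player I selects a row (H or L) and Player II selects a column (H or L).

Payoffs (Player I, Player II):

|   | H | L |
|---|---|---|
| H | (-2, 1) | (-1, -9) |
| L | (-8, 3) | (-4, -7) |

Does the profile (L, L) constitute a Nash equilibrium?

No

At (L, L), Player I earns -4; switching to H would give -1, so Player I would deviate.
Player II earns -7; switching to H would give 3, so Player II would deviate.
Since at least one player can profitably deviate, this is not a Nash equilibrium.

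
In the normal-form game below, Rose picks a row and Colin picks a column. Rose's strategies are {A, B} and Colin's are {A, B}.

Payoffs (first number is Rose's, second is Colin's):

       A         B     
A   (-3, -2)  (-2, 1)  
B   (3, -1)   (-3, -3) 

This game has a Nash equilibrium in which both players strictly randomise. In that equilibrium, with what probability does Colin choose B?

Let c be the probability that Colin plays A. In a completely mixed equilibrium, Rose must be indifferent between A and B.
Rose's expected payoff from A is −3c − 2(1−c); from B it is 3c − 3(1−c).
Setting these equal: −c − 2 = 6c − 3, so c = 1/7.
Therefore Colin plays B with probability 1 − 1/7 = 6/7.

6/7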